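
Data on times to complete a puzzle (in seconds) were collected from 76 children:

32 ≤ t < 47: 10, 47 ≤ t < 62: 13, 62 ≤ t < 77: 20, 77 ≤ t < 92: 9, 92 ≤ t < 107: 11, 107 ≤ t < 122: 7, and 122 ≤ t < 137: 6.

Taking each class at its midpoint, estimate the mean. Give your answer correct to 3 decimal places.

77.987

Midpoints: 39.5, 54.5, 69.5, 84.5, 99.5, 114.5, 129.5
Σfm = 10×39.5 + 13×54.5 + 20×69.5 + 9×84.5 + 11×99.5 + 7×114.5 + 6×129.5 = 5927
n = Σf = 76
Mean = 5927 / 76 = 77.9868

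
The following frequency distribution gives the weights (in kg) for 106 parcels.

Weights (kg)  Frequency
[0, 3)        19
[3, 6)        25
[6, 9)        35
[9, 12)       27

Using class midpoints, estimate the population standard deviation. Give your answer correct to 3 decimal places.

3.135

Midpoints: 1.5, 4.5, 7.5, 10.5
n = 106, Σfm = 687, mean = 6.4811
Σfm² = 5494.5
Σf(m − x̄)² = Σfm² − (Σfm)²/n = 5494.5 − 687²/106 = 1041.9623
Population variance = 1041.9623 / 106 = 9.8298
Standard deviation = √9.8298 = 3.1353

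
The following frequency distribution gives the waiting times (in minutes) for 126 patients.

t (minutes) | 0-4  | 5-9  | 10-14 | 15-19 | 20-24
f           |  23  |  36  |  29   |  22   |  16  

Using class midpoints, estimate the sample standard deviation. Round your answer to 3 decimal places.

Midpoints: 2, 7, 12, 17, 22
n = 126, Σfm = 1372, mean = 10.8889
Σfm² = 20134
Σf(m − x̄)² = Σfm² − (Σfm)²/n = 20134 − 1372²/126 = 5194.4444
Sample variance = 5194.4444 / 125 = 41.5556
Standard deviation = √41.5556 = 6.4464

6.446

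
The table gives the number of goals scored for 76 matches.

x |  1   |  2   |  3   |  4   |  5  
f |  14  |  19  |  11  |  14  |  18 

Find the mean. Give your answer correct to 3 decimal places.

Values: 1, 2, 3, 4, 5
Σfx = 14×1 + 19×2 + 11×3 + 14×4 + 18×5 = 231
n = Σf = 76
Mean = 231 / 76 = 3.0395

3.039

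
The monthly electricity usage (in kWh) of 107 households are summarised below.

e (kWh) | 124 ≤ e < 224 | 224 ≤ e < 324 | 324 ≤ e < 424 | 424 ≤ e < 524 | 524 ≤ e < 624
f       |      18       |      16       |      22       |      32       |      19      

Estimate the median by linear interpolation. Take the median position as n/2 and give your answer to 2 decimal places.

Cumulative frequencies: 18, 34, 56, 88, 107
n = 107; position = n/2 = 53.5.
This falls in the class 324 ≤ e < 424: L = 324, F = 34, f = 22, h = 100.
Median ≈ 324 + ((53.5 − 34) / 22) × 100 = 412.6364

412.64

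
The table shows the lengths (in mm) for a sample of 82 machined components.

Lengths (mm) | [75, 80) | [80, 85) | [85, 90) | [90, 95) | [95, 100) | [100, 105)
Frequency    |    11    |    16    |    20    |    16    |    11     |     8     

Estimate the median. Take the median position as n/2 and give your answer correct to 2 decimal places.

Cumulative frequencies: 11, 27, 47, 63, 74, 82
n = 82; position = n/2 = 41.
This falls in the class [85, 90): L = 85, F = 27, f = 20, h = 5.
Median ≈ 85 + ((41 − 27) / 20) × 5 = 88.5000

88.50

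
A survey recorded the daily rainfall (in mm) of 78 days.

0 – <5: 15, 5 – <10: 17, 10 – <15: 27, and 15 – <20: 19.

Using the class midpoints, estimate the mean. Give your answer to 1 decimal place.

Midpoints: 2.5, 7.5, 12.5, 17.5
Σfm = 15×2.5 + 17×7.5 + 27×12.5 + 19×17.5 = 835
n = Σf = 78
Mean = 835 / 78 = 10.7051

10.7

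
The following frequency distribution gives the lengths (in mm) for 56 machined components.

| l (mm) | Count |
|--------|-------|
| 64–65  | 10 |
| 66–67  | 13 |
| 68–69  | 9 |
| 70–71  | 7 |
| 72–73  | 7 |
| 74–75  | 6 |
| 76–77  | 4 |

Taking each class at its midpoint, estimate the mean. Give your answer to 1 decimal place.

Midpoints: 64.5, 66.5, 68.5, 70.5, 72.5, 74.5, 76.5
Σfm = 10×64.5 + 13×66.5 + 9×68.5 + 7×70.5 + 7×72.5 + 6×74.5 + 4×76.5 = 3880
n = Σf = 56
Mean = 3880 / 56 = 69.2857

69.3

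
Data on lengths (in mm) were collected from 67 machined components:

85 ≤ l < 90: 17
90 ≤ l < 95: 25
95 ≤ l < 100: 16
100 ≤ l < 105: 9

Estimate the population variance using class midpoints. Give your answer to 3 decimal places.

24.137

Midpoints: 87.5, 92.5, 97.5, 102.5
n = 67, Σfm = 6282.5, mean = 93.7687
Σfm² = 590718.75
Σf(m − x̄)² = Σfm² − (Σfm)²/n = 590718.75 − 6282.5²/67 = 1617.1642
Population variance = 1617.1642 / 67 = 24.1368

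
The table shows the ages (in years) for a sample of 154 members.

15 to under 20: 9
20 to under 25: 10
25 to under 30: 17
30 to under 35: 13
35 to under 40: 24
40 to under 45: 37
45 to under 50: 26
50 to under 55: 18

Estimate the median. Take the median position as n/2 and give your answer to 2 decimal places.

Cumulative frequencies: 9, 19, 36, 49, 73, 110, 136, 154
n = 154; position = n/2 = 77.
This falls in the class 40 to under 45: L = 40, F = 73, f = 37, h = 5.
Median ≈ 40 + ((77 − 73) / 37) × 5 = 40.5405

40.54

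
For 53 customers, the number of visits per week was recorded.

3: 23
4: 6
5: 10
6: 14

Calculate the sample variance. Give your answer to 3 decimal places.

1.630

Values: 3, 4, 5, 6
n = 53, Σfx = 227, mean = 4.2830
Σfx² = 1057
Σf(x − x̄)² = Σfx² − (Σfx)²/n = 1057 − 227²/53 = 84.7547
Sample variance = 84.7547 / 52 = 1.6299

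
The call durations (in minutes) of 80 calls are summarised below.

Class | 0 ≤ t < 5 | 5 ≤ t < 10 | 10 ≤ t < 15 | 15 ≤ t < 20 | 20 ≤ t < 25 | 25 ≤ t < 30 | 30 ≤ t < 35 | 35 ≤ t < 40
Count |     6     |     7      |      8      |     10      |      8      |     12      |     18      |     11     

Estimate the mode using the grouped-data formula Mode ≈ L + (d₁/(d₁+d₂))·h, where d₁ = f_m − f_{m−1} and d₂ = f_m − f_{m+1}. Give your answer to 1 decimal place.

32.3

Modal class: 30 ≤ t < 35 (highest frequency 18).
d₁ = 18 − 12 = 6, d₂ = 18 − 11 = 7
Mode ≈ 30 + (6/(6+7)) × 5 = 30 + 2.3077 = 32.3077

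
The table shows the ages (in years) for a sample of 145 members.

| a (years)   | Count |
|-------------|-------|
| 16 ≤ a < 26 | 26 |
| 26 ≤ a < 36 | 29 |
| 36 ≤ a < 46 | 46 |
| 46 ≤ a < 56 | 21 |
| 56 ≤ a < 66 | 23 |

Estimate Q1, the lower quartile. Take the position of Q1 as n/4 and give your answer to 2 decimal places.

29.53

Cumulative frequencies: 26, 55, 101, 122, 145
n = 145; position = n/4 = 36.25.
This falls in the class 26 ≤ a < 36: L = 26, F = 26, f = 29, h = 10.
Lower quartile ≈ 26 + ((36.25 − 26) / 29) × 10 = 29.5345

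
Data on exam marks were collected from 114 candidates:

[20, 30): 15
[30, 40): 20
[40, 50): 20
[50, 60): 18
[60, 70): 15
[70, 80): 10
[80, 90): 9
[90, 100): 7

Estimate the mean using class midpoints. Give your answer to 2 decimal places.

53.68

Midpoints: 25, 35, 45, 55, 65, 75, 85, 95
Σfm = 15×25 + 20×35 + 20×45 + 18×55 + 15×65 + 10×75 + 9×85 + 7×95 = 6120
n = Σf = 114
Mean = 6120 / 114 = 53.6842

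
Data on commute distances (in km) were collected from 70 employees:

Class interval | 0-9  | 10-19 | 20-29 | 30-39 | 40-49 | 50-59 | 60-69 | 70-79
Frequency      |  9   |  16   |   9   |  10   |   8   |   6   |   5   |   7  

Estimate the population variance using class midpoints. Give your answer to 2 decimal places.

489.49

Midpoints: 4.5, 14.5, 24.5, 34.5, 44.5, 54.5, 64.5, 74.5
n = 70, Σfm = 2365, mean = 33.7857
Σfm² = 114167.5
Σf(m − x̄)² = Σfm² − (Σfm)²/n = 114167.5 − 2365²/70 = 34264.2857
Population variance = 34264.2857 / 70 = 489.4898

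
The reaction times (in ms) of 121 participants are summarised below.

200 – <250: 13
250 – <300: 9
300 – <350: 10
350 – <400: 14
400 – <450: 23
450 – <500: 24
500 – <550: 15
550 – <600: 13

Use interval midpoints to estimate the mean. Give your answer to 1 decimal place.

Midpoints: 225, 275, 325, 375, 425, 475, 525, 575
Σfm = 13×225 + 9×275 + 10×325 + 14×375 + 23×425 + 24×475 + 15×525 + 13×575 = 50425
n = Σf = 121
Mean = 50425 / 121 = 416.7355

416.7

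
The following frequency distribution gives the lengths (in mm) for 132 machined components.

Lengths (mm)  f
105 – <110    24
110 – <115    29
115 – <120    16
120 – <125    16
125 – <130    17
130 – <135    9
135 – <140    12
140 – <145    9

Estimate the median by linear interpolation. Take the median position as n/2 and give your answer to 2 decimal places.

Cumulative frequencies: 24, 53, 69, 85, 102, 111, 123, 132
n = 132; position = n/2 = 66.
This falls in the class 115 – <120: L = 115, F = 53, f = 16, h = 5.
Median ≈ 115 + ((66 − 53) / 16) × 5 = 119.0625

119.06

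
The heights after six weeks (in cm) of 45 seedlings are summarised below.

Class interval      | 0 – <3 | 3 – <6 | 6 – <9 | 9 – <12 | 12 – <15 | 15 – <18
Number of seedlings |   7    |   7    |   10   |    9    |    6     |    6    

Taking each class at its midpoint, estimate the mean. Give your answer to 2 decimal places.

Midpoints: 1.5, 4.5, 7.5, 10.5, 13.5, 16.5
Σfm = 7×1.5 + 7×4.5 + 10×7.5 + 9×10.5 + 6×13.5 + 6×16.5 = 391.5
n = Σf = 45
Mean = 391.5 / 45 = 8.7000

8.70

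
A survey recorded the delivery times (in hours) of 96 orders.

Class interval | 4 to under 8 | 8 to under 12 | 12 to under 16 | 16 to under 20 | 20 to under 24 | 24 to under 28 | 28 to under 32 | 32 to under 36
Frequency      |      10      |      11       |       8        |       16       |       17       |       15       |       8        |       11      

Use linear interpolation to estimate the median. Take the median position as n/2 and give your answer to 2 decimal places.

Cumulative frequencies: 10, 21, 29, 45, 62, 77, 85, 96
n = 96; position = n/2 = 48.
This falls in the class 20 to under 24: L = 20, F = 45, f = 17, h = 4.
Median ≈ 20 + ((48 − 45) / 17) × 4 = 20.7059

20.71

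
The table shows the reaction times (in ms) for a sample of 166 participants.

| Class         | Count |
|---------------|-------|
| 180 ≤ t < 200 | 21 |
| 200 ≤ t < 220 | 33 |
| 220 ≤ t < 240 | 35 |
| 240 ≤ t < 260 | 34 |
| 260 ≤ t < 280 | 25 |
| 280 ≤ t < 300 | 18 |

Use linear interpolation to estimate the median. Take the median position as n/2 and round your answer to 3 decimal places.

236.571

Cumulative frequencies: 21, 54, 89, 123, 148, 166
n = 166; position = n/2 = 83.
This falls in the class 220 ≤ t < 240: L = 220, F = 54, f = 35, h = 20.
Median ≈ 220 + ((83 − 54) / 35) × 20 = 236.5714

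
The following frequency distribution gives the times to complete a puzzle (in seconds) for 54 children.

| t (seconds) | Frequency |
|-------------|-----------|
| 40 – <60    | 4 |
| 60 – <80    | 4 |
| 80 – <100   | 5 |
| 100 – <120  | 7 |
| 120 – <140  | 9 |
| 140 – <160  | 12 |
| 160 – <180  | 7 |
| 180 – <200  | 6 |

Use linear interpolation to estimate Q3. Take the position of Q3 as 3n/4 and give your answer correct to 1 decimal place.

Cumulative frequencies: 4, 8, 13, 20, 29, 41, 48, 54
n = 54; position = 3n/4 = 40.5.
This falls in the class 140 – <160: L = 140, F = 29, f = 12, h = 20.
Upper quartile ≈ 140 + ((40.5 − 29) / 12) × 20 = 159.1667

159.2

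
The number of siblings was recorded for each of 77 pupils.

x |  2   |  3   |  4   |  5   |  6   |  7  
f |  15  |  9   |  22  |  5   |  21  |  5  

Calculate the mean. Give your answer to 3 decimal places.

4.299

Values: 2, 3, 4, 5, 6, 7
Σfx = 15×2 + 9×3 + 22×4 + 5×5 + 21×6 + 5×7 = 331
n = Σf = 77
Mean = 331 / 77 = 4.2987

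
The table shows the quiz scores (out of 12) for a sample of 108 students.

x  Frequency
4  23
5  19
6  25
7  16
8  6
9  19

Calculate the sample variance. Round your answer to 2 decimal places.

2.97

Values: 4, 5, 6, 7, 8, 9
n = 108, Σfx = 668, mean = 6.1852
Σfx² = 4450
Σf(x − x̄)² = Σfx² − (Σfx)²/n = 4450 − 668²/108 = 318.2963
Sample variance = 318.2963 / 107 = 2.9747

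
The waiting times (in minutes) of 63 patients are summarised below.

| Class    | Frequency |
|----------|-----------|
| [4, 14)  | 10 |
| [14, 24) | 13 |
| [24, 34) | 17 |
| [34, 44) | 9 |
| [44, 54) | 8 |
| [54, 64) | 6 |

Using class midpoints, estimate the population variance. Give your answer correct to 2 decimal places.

Midpoints: 9, 19, 29, 39, 49, 59
n = 63, Σfm = 1927, mean = 30.5873
Σfm² = 73583
Σf(m − x̄)² = Σfm² − (Σfm)²/n = 73583 − 1927²/63 = 14641.2698
Population variance = 14641.2698 / 63 = 232.4011

232.40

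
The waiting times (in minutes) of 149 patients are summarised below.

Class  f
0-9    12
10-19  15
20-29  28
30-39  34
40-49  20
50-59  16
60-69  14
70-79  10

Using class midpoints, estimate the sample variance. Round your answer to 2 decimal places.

Midpoints: 4.5, 14.5, 24.5, 34.5, 44.5, 54.5, 64.5, 74.5
n = 149, Σfm = 5540.5, mean = 37.1846
Σfm² = 261547.25
Σf(m − x̄)² = Σfm² − (Σfm)²/n = 261547.25 − 5540.5²/149 = 55526.1745
Sample variance = 55526.1745 / 148 = 375.1769

375.18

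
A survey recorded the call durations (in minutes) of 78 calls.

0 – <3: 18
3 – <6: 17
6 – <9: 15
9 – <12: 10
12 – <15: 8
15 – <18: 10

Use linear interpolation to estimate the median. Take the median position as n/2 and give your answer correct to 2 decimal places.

6.80

Cumulative frequencies: 18, 35, 50, 60, 68, 78
n = 78; position = n/2 = 39.
This falls in the class 6 – <9: L = 6, F = 35, f = 15, h = 3.
Median ≈ 6 + ((39 − 35) / 15) × 3 = 6.8000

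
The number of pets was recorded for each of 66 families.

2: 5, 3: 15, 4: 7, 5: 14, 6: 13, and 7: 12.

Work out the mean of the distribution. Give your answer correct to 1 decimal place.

4.8

Values: 2, 3, 4, 5, 6, 7
Σfx = 5×2 + 15×3 + 7×4 + 14×5 + 13×6 + 12×7 = 315
n = Σf = 66
Mean = 315 / 66 = 4.7727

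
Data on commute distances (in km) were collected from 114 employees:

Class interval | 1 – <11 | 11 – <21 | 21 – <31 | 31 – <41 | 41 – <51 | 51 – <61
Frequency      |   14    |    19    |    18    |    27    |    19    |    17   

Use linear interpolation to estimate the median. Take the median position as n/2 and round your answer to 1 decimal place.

33.2

Cumulative frequencies: 14, 33, 51, 78, 97, 114
n = 114; position = n/2 = 57.
This falls in the class 31 – <41: L = 31, F = 51, f = 27, h = 10.
Median ≈ 31 + ((57 − 51) / 27) × 10 = 33.2222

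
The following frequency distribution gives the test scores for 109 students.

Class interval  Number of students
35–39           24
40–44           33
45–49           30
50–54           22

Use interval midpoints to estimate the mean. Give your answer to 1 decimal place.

Midpoints: 37, 42, 47, 52
Σfm = 24×37 + 33×42 + 30×47 + 22×52 = 4828
n = Σf = 109
Mean = 4828 / 109 = 44.2936

44.3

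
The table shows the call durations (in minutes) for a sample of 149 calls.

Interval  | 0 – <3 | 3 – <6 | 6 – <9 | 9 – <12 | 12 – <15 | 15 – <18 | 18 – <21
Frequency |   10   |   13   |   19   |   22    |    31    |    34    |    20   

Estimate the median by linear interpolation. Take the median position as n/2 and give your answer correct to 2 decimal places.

13.02

Cumulative frequencies: 10, 23, 42, 64, 95, 129, 149
n = 149; position = n/2 = 74.5.
This falls in the class 12 – <15: L = 12, F = 64, f = 31, h = 3.
Median ≈ 12 + ((74.5 − 64) / 31) × 3 = 13.0161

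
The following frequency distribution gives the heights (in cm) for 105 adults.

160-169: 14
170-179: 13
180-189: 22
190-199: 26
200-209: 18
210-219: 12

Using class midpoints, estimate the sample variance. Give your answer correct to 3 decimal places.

Midpoints: 164.5, 174.5, 184.5, 194.5, 204.5, 214.5
n = 105, Σfm = 19942.5, mean = 189.9286
Σfm² = 3812056.25
Σf(m − x̄)² = Σfm² − (Σfm)²/n = 3812056.25 − 19942.5²/105 = 24405.7143
Sample variance = 24405.7143 / 104 = 234.6703

234.670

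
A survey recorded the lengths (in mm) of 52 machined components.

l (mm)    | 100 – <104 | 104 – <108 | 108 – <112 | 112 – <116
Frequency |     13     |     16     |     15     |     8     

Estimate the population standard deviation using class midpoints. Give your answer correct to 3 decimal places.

Midpoints: 102, 106, 110, 114
n = 52, Σfm = 5584, mean = 107.3846
Σfm² = 600496
Σf(m − x̄)² = Σfm² − (Σfm)²/n = 600496 − 5584²/52 = 860.3077
Population variance = 860.3077 / 52 = 16.5444
Standard deviation = √16.5444 = 4.0675

4.067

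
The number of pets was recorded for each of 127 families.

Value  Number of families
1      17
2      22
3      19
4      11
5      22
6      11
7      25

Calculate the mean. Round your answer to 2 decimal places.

4.04

Values: 1, 2, 3, 4, 5, 6, 7
Σfx = 17×1 + 22×2 + 19×3 + 11×4 + 22×5 + 11×6 + 25×7 = 513
n = Σf = 127
Mean = 513 / 127 = 4.0394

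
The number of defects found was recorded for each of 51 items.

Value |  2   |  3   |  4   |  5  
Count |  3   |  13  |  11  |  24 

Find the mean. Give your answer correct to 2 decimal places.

4.10

Values: 2, 3, 4, 5
Σfx = 3×2 + 13×3 + 11×4 + 24×5 = 209
n = Σf = 51
Mean = 209 / 51 = 4.0980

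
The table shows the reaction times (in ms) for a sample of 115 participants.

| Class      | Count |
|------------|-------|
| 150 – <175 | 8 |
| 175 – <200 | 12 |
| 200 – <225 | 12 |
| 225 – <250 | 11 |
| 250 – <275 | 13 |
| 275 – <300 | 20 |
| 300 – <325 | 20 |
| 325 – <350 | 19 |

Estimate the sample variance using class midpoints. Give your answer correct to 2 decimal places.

3093.73

Midpoints: 162.5, 187.5, 212.5, 237.5, 262.5, 287.5, 312.5, 337.5
n = 115, Σfm = 30537.5, mean = 265.5435
Σfm² = 8461718.75
Σf(m − x̄)² = Σfm² − (Σfm)²/n = 8461718.75 − 30537.5²/115 = 352684.7826
Sample variance = 352684.7826 / 114 = 3093.7262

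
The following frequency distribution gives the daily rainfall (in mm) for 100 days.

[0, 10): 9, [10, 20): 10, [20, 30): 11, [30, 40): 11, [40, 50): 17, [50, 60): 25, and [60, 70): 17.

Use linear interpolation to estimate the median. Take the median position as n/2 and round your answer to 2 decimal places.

45.29

Cumulative frequencies: 9, 19, 30, 41, 58, 83, 100
n = 100; position = n/2 = 50.
This falls in the class [40, 50): L = 40, F = 41, f = 17, h = 10.
Median ≈ 40 + ((50 − 41) / 17) × 10 = 45.2941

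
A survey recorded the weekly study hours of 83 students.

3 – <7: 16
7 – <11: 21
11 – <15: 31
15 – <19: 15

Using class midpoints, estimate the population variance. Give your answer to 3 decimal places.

15.923

Midpoints: 5, 9, 13, 17
n = 83, Σfm = 927, mean = 11.1687
Σfm² = 11675
Σf(m − x̄)² = Σfm² − (Σfm)²/n = 11675 − 927²/83 = 1321.6386
Population variance = 1321.6386 / 83 = 15.9234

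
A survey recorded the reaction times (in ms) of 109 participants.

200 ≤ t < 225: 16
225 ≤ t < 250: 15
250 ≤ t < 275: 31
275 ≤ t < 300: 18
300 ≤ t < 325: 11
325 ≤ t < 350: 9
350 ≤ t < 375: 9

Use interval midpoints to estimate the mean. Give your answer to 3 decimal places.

Midpoints: 212.5, 237.5, 262.5, 287.5, 312.5, 337.5, 362.5
Σfm = 16×212.5 + 15×237.5 + 31×262.5 + 18×287.5 + 11×312.5 + 9×337.5 + 9×362.5 = 30012.5
n = Σf = 109
Mean = 30012.5 / 109 = 275.3440

275.344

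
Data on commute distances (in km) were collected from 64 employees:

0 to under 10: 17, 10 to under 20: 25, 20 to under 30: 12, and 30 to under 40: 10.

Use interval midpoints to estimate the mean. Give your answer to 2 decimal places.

17.34

Midpoints: 5, 15, 25, 35
Σfm = 17×5 + 25×15 + 12×25 + 10×35 = 1110
n = Σf = 64
Mean = 1110 / 64 = 17.3438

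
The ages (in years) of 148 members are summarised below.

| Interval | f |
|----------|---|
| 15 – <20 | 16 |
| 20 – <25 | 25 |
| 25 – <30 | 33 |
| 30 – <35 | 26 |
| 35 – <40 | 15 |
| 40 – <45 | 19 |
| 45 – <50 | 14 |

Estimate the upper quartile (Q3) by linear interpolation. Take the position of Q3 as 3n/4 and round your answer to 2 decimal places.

Cumulative frequencies: 16, 41, 74, 100, 115, 134, 148
n = 148; position = 3n/4 = 111.
This falls in the class 35 – <40: L = 35, F = 100, f = 15, h = 5.
Upper quartile ≈ 35 + ((111 − 100) / 15) × 5 = 38.6667

38.67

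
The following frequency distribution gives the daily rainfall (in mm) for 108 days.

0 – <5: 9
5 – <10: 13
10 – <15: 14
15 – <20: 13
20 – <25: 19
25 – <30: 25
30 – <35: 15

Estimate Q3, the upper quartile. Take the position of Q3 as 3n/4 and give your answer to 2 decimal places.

Cumulative frequencies: 9, 22, 36, 49, 68, 93, 108
n = 108; position = 3n/4 = 81.
This falls in the class 25 – <30: L = 25, F = 68, f = 25, h = 5.
Upper quartile ≈ 25 + ((81 − 68) / 25) × 5 = 27.6000

27.60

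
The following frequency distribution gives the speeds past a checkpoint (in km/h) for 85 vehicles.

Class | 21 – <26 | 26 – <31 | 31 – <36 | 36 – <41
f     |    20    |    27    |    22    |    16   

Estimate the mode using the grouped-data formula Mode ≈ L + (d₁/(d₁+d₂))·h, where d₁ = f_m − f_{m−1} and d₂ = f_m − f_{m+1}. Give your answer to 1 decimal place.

Modal class: 26 – <31 (highest frequency 27).
d₁ = 27 − 20 = 7, d₂ = 27 − 22 = 5
Mode ≈ 26 + (7/(7+5)) × 5 = 26 + 2.9167 = 28.9167

28.9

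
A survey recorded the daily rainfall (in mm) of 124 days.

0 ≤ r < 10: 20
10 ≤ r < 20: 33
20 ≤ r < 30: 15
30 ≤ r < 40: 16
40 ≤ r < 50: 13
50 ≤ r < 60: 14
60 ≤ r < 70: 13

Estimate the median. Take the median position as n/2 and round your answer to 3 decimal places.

Cumulative frequencies: 20, 53, 68, 84, 97, 111, 124
n = 124; position = n/2 = 62.
This falls in the class 20 ≤ r < 30: L = 20, F = 53, f = 15, h = 10.
Median ≈ 20 + ((62 − 53) / 15) × 10 = 26.0000

26.000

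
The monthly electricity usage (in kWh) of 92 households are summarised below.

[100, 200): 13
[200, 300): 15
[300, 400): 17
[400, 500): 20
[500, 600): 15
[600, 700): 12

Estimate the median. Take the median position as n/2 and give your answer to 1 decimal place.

405.0

Cumulative frequencies: 13, 28, 45, 65, 80, 92
n = 92; position = n/2 = 46.
This falls in the class [400, 500): L = 400, F = 45, f = 20, h = 100.
Median ≈ 400 + ((46 − 45) / 20) × 100 = 405.0000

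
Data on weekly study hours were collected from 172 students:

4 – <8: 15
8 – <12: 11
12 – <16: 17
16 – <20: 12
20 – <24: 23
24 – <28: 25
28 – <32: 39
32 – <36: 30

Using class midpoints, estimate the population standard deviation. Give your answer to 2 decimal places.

Midpoints: 6, 10, 14, 18, 22, 26, 30, 34
n = 172, Σfm = 4000, mean = 23.2558
Σfm² = 106672
Σf(m − x̄)² = Σfm² − (Σfm)²/n = 106672 − 4000²/172 = 13648.7442
Population variance = 13648.7442 / 172 = 79.3532
Standard deviation = √79.3532 = 8.9080

8.91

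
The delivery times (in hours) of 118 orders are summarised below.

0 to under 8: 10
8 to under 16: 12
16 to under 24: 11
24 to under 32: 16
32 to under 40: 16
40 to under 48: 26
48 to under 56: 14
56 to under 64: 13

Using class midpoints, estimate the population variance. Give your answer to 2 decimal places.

283.80

Midpoints: 4, 12, 20, 28, 36, 44, 52, 60
n = 118, Σfm = 4080, mean = 34.5763
Σfm² = 174560
Σf(m − x̄)² = Σfm² − (Σfm)²/n = 174560 − 4080²/118 = 33488.8136
Population variance = 33488.8136 / 118 = 283.8035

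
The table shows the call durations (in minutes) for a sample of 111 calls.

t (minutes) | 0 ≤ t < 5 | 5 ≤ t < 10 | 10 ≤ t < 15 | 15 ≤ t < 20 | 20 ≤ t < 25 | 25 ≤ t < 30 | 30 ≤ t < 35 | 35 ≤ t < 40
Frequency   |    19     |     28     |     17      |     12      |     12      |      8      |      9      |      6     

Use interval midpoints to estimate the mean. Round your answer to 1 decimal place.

15.2

Midpoints: 2.5, 7.5, 12.5, 17.5, 22.5, 27.5, 32.5, 37.5
Σfm = 19×2.5 + 28×7.5 + 17×12.5 + 12×17.5 + 12×22.5 + 8×27.5 + 9×32.5 + 6×37.5 = 1687.5
n = Σf = 111
Mean = 1687.5 / 111 = 15.2027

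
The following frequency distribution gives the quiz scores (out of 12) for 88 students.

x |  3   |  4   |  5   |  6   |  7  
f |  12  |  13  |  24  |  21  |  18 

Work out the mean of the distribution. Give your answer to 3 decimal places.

Values: 3, 4, 5, 6, 7
Σfx = 12×3 + 13×4 + 24×5 + 21×6 + 18×7 = 460
n = Σf = 88
Mean = 460 / 88 = 5.2273

5.227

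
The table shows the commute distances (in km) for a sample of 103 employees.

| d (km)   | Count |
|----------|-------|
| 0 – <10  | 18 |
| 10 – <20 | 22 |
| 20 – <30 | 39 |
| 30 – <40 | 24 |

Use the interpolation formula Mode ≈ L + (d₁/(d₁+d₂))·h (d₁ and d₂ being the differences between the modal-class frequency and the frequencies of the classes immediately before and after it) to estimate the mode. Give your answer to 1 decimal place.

25.3

Modal class: 20 – <30 (highest frequency 39).
d₁ = 39 − 22 = 17, d₂ = 39 − 24 = 15
Mode ≈ 20 + (17/(17+15)) × 10 = 20 + 5.3125 = 25.3125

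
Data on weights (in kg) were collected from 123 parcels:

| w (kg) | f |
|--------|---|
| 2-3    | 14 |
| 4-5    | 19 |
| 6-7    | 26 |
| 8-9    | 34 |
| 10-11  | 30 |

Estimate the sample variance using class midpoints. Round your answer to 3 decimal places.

6.919

Midpoints: 2.5, 4.5, 6.5, 8.5, 10.5
n = 123, Σfm = 893.5, mean = 7.2642
Σfm² = 7334.75
Σf(m − x̄)² = Σfm² − (Σfm)²/n = 7334.75 − 893.5²/123 = 844.1626
Sample variance = 844.1626 / 122 = 6.9194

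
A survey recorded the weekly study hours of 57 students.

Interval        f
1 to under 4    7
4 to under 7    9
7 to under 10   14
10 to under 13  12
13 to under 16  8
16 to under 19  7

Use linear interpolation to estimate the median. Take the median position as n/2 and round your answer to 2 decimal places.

Cumulative frequencies: 7, 16, 30, 42, 50, 57
n = 57; position = n/2 = 28.5.
This falls in the class 7 to under 10: L = 7, F = 16, f = 14, h = 3.
Median ≈ 7 + ((28.5 − 16) / 14) × 3 = 9.6786

9.68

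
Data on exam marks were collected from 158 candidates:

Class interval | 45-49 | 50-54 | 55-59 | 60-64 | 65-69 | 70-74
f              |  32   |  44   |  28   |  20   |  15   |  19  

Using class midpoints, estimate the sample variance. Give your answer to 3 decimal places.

67.356

Midpoints: 47, 52, 57, 62, 67, 72
n = 158, Σfm = 9001, mean = 56.9684
Σfm² = 523347
Σf(m − x̄)² = Σfm² − (Σfm)²/n = 523347 − 9001²/158 = 10574.8418
Sample variance = 10574.8418 / 157 = 67.3557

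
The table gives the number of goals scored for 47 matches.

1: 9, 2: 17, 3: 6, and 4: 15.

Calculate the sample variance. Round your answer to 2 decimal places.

Values: 1, 2, 3, 4
n = 47, Σfx = 121, mean = 2.5745
Σfx² = 371
Σf(x − x̄)² = Σfx² − (Σfx)²/n = 371 − 121²/47 = 59.4894
Sample variance = 59.4894 / 46 = 1.2932

1.29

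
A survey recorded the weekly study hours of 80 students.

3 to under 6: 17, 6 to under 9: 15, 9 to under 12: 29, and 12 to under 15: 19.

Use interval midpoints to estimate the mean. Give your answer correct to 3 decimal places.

9.375

Midpoints: 4.5, 7.5, 10.5, 13.5
Σfm = 17×4.5 + 15×7.5 + 29×10.5 + 19×13.5 = 750
n = Σf = 80
Mean = 750 / 80 = 9.3750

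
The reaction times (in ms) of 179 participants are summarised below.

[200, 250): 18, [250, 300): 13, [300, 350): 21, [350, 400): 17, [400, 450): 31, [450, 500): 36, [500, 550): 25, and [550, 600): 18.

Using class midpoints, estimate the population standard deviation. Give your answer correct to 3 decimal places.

Midpoints: 225, 275, 325, 375, 425, 475, 525, 575
n = 179, Σfm = 74575, mean = 416.6201
Σfm² = 33066875
Σf(m − x̄)² = Σfm² − (Σfm)²/n = 33066875 − 74575²/179 = 1997430.1676
Population variance = 1997430.1676 / 179 = 11158.8278
Standard deviation = √11158.8278 = 105.6354

105.635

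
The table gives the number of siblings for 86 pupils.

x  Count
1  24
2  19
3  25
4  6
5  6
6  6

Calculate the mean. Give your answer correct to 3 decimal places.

2.640

Values: 1, 2, 3, 4, 5, 6
Σfx = 24×1 + 19×2 + 25×3 + 6×4 + 6×5 + 6×6 = 227
n = Σf = 86
Mean = 227 / 86 = 2.6395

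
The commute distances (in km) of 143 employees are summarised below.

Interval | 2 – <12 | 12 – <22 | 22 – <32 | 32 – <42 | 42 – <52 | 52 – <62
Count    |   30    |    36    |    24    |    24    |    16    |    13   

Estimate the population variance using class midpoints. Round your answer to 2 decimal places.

Midpoints: 7, 17, 27, 37, 47, 57
n = 143, Σfm = 3851, mean = 26.9301
Σfm² = 139807
Σf(m − x̄)² = Σfm² − (Σfm)²/n = 139807 − 3851²/143 = 36099.3007
Population variance = 36099.3007 / 143 = 252.4427

252.44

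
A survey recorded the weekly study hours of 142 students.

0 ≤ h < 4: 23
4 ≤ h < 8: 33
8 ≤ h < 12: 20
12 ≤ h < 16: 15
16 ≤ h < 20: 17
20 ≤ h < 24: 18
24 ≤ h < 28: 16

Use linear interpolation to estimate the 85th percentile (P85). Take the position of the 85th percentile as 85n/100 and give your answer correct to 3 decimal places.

Cumulative frequencies: 23, 56, 76, 91, 108, 126, 142
n = 142; position = 85n/100 = 120.7.
This falls in the class 20 ≤ h < 24: L = 20, F = 108, f = 18, h = 4.
85th percentile ≈ 20 + ((120.7 − 108) / 18) × 4 = 22.8222

22.822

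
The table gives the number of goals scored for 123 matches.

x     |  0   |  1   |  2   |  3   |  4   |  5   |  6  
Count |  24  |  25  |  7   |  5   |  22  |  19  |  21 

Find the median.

Cumulative frequencies: 24, 49, 56, 61, 83, 102, 123
n = 123, so the median is the value in position (n+1)/2 = 62.
Position 62 falls at value 4.

4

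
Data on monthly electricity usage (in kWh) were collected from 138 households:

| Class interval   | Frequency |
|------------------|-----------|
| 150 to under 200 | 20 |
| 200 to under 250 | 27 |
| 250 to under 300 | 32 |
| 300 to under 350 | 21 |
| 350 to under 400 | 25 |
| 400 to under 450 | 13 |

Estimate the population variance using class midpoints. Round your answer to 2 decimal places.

6007.27

Midpoints: 175, 225, 275, 325, 375, 425
n = 138, Σfm = 40100, mean = 290.5797
Σfm² = 12481250
Σf(m − x̄)² = Σfm² − (Σfm)²/n = 12481250 − 40100²/138 = 829003.6232
Population variance = 829003.6232 / 138 = 6007.2726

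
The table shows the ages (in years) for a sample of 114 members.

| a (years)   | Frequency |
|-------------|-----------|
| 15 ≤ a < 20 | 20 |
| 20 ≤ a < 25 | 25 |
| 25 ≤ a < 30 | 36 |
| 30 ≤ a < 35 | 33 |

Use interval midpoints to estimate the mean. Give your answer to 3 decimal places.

26.096

Midpoints: 17.5, 22.5, 27.5, 32.5
Σfm = 20×17.5 + 25×22.5 + 36×27.5 + 33×32.5 = 2975
n = Σf = 114
Mean = 2975 / 114 = 26.0965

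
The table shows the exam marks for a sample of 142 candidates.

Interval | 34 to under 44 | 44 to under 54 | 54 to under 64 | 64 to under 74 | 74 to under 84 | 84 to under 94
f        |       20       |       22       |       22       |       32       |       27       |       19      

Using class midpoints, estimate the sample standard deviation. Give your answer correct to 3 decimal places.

Midpoints: 39, 49, 59, 69, 79, 89
n = 142, Σfm = 9188, mean = 64.7042
Σfm² = 631182
Σf(m − x̄)² = Σfm² − (Σfm)²/n = 631182 − 9188²/142 = 36679.5775
Sample variance = 36679.5775 / 141 = 260.1388
Standard deviation = √260.1388 = 16.1288

16.129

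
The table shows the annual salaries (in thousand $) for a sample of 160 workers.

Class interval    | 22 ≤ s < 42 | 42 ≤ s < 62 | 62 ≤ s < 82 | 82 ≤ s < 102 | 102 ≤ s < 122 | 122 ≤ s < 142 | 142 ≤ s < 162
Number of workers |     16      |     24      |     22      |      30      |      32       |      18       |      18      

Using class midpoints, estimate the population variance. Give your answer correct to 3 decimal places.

Midpoints: 32, 52, 72, 92, 112, 132, 152
n = 160, Σfm = 14800, mean = 92.5000
Σfm² = 1580160
Σf(m − x̄)² = Σfm² − (Σfm)²/n = 1580160 − 14800²/160 = 211160.0000
Population variance = 211160.0000 / 160 = 1319.7500

1319.750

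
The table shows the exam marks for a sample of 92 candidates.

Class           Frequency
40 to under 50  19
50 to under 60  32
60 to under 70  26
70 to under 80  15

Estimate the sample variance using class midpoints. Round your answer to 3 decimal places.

99.032

Midpoints: 45, 55, 65, 75
n = 92, Σfm = 5430, mean = 59.0217
Σfm² = 329500
Σf(m − x̄)² = Σfm² − (Σfm)²/n = 329500 − 5430²/92 = 9011.9565
Sample variance = 9011.9565 / 91 = 99.0325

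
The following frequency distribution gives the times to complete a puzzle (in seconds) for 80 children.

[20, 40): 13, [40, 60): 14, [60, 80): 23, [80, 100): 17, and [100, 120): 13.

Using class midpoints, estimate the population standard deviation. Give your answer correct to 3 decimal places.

25.970

Midpoints: 30, 50, 70, 90, 110
n = 80, Σfm = 5660, mean = 70.7500
Σfm² = 454400
Σf(m − x̄)² = Σfm² − (Σfm)²/n = 454400 − 5660²/80 = 53955.0000
Population variance = 53955.0000 / 80 = 674.4375
Standard deviation = √674.4375 = 25.9699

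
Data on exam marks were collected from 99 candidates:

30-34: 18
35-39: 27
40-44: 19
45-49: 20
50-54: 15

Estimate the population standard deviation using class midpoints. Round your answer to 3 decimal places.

Midpoints: 32, 37, 42, 47, 52
n = 99, Σfm = 4093, mean = 41.3434
Σfm² = 173651
Σf(m − x̄)² = Σfm² − (Σfm)²/n = 173651 − 4093²/99 = 4432.3232
Population variance = 4432.3232 / 99 = 44.7709
Standard deviation = √44.7709 = 6.6911

6.691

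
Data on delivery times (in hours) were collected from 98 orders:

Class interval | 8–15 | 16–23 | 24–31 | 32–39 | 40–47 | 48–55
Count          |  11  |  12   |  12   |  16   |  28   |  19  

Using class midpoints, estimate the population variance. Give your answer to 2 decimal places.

Midpoints: 11.5, 19.5, 27.5, 35.5, 43.5, 51.5
n = 98, Σfm = 3455, mean = 35.2551
Σfm² = 138632.5
Σf(m − x̄)² = Σfm² − (Σfm)²/n = 138632.5 − 3455²/98 = 16826.1224
Population variance = 16826.1224 / 98 = 171.6951

171.70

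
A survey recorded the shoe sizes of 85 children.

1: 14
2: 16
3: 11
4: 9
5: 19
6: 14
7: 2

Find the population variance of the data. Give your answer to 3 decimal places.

3.317

Values: 1, 2, 3, 4, 5, 6, 7
n = 85, Σfx = 308, mean = 3.6235
Σfx² = 1398
Σf(x − x̄)² = Σfx² − (Σfx)²/n = 1398 − 308²/85 = 281.9529
Population variance = 281.9529 / 85 = 3.3171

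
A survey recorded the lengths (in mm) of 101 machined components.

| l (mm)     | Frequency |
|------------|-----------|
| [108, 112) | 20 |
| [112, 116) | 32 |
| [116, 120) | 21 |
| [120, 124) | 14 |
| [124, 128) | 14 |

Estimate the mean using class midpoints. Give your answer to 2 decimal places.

116.81

Midpoints: 110, 114, 118, 122, 126
Σfm = 20×110 + 32×114 + 21×118 + 14×122 + 14×126 = 11798
n = Σf = 101
Mean = 11798 / 101 = 116.8119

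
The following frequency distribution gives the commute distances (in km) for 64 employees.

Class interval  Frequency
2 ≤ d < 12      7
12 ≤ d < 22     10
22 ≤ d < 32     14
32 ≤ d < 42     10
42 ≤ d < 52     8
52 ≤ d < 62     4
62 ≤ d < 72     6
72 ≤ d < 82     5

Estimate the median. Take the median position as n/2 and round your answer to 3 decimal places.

33.000

Cumulative frequencies: 7, 17, 31, 41, 49, 53, 59, 64
n = 64; position = n/2 = 32.
This falls in the class 32 ≤ d < 42: L = 32, F = 31, f = 10, h = 10.
Median ≈ 32 + ((32 − 31) / 10) × 10 = 33.0000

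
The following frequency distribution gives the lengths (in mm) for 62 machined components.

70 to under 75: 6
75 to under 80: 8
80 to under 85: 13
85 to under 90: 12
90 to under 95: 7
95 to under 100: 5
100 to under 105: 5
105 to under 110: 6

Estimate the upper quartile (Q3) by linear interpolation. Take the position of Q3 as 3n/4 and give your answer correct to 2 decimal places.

Cumulative frequencies: 6, 14, 27, 39, 46, 51, 56, 62
n = 62; position = 3n/4 = 46.5.
This falls in the class 95 to under 100: L = 95, F = 46, f = 5, h = 5.
Upper quartile ≈ 95 + ((46.5 − 46) / 5) × 5 = 95.5000

95.50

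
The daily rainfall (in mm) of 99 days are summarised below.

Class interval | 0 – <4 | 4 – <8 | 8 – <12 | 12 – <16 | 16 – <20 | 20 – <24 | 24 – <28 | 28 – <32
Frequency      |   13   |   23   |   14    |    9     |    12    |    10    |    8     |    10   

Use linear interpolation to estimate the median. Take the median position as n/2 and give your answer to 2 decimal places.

11.86

Cumulative frequencies: 13, 36, 50, 59, 71, 81, 89, 99
n = 99; position = n/2 = 49.5.
This falls in the class 8 – <12: L = 8, F = 36, f = 14, h = 4.
Median ≈ 8 + ((49.5 − 36) / 14) × 4 = 11.8571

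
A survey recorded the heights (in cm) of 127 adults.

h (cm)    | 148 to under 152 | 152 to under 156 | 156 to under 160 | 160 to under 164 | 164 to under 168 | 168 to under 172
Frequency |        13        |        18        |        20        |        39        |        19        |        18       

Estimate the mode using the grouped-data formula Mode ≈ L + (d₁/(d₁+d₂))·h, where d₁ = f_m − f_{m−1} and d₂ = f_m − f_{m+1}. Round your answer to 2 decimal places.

161.95

Modal class: 160 to under 164 (highest frequency 39).
d₁ = 39 − 20 = 19, d₂ = 39 − 19 = 20
Mode ≈ 160 + (19/(19+20)) × 4 = 160 + 1.9487 = 161.9487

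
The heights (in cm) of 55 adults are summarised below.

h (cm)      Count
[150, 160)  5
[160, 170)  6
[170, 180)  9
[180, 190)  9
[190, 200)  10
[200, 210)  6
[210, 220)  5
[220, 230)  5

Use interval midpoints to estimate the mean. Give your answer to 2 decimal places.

Midpoints: 155, 165, 175, 185, 195, 205, 215, 225
Σfm = 5×155 + 6×165 + 9×175 + 9×185 + 10×195 + 6×205 + 5×215 + 5×225 = 10385
n = Σf = 55
Mean = 10385 / 55 = 188.8182

188.82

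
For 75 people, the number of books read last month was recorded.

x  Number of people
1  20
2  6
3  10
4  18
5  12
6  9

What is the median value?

Cumulative frequencies: 20, 26, 36, 54, 66, 75
n = 75, so the median is the value in position (n+1)/2 = 38.
Position 38 falls at value 4.

4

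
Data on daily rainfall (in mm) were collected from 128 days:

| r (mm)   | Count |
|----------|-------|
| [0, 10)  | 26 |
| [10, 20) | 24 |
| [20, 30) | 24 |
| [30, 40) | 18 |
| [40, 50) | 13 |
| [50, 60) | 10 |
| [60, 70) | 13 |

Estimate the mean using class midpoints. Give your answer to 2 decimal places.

28.91

Midpoints: 5, 15, 25, 35, 45, 55, 65
Σfm = 26×5 + 24×15 + 24×25 + 18×35 + 13×45 + 10×55 + 13×65 = 3700
n = Σf = 128
Mean = 3700 / 128 = 28.9062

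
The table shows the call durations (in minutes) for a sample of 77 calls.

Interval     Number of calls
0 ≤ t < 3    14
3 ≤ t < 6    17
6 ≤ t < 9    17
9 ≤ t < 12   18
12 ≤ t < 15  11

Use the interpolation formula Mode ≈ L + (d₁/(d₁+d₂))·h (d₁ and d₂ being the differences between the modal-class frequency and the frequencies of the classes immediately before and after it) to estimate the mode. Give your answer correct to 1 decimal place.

Modal class: 9 ≤ t < 12 (highest frequency 18).
d₁ = 18 − 17 = 1, d₂ = 18 − 11 = 7
Mode ≈ 9 + (1/(1+7)) × 3 = 9 + 0.3750 = 9.3750

9.4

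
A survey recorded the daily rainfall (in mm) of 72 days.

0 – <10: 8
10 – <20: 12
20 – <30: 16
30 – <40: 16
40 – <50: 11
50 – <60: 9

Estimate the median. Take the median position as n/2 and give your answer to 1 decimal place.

Cumulative frequencies: 8, 20, 36, 52, 63, 72
n = 72; position = n/2 = 36.
This falls in the class 20 – <30: L = 20, F = 20, f = 16, h = 10.
Median ≈ 20 + ((36 − 20) / 16) × 10 = 30.0000

30.0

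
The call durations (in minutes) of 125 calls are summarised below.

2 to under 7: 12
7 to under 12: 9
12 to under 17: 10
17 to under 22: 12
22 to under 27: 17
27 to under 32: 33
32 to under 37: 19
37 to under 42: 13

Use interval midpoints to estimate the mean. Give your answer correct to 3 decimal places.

Midpoints: 4.5, 9.5, 14.5, 19.5, 24.5, 29.5, 34.5, 39.5
Σfm = 12×4.5 + 9×9.5 + 10×14.5 + 12×19.5 + 17×24.5 + 33×29.5 + 19×34.5 + 13×39.5 = 3077.5
n = Σf = 125
Mean = 3077.5 / 125 = 24.6200

24.620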